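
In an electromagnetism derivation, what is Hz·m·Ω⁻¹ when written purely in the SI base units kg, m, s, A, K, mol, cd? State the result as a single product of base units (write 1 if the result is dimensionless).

kg⁻¹·m⁻¹·s²·A²

Hz = s⁻¹.
Ω = kg·m²·s⁻³·A⁻².
So Ω⁻¹ = kg⁻¹·m⁻²·s³·A².
Combining: Hz·m·Ω⁻¹ = s⁻¹ · m · (kg⁻¹·m⁻²·s³·A²) = kg⁻¹·m⁻¹·s²·A².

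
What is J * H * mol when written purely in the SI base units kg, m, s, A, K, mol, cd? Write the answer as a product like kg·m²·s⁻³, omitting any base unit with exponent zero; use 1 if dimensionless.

J = kg·m²·s⁻².
H = kg·m²·s⁻²·A⁻².
Combining: J·H·mol = (kg·m²·s⁻²) · (kg·m²·s⁻²·A⁻²) · mol = kg²·m⁴·s⁻⁴·A⁻²·mol.

kg²·m⁴·s⁻⁴·A⁻²·mol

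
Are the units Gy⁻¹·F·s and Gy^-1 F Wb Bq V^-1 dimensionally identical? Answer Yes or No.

Left side:
  Gy = J/kg (absorbed dose = energy per mass),
      = m²·s⁻².
  So Gy⁻¹ = m⁻²·s².
  F = C/V (capacitance = charge per voltage),
      = A·s/(kg·m²·s⁻³·A⁻¹) (substituting C and V),
      = kg⁻¹·m⁻²·s⁴·A².
  Combining: Gy⁻¹·F·s = (m⁻²·s²) · (kg⁻¹·m⁻²·s⁴·A²) · s = kg⁻¹·m⁻⁴·s⁷·A².
Right side:
  Gy = m²·s⁻².
  So Gy⁻¹ = m⁻²·s².
  F = kg⁻¹·m⁻²·s⁴·A².
  Wb = kg·m²·s⁻²·A⁻¹.
  Bq = s⁻¹.
  V = kg·m²·s⁻³·A⁻¹.
  So V⁻¹ = kg⁻¹·m⁻²·s³·A.
  Combining: Gy⁻¹·F·Wb·Bq·V⁻¹ = (m⁻²·s²) · (kg⁻¹·m⁻²·s⁴·A²) · (kg·m²·s⁻²·A⁻¹) · s⁻¹ · (kg⁻¹·m⁻²·s³·A) = kg⁻¹·m⁻⁴·s⁶·A².
Left is kg⁻¹·m⁻⁴·s⁷·A²; right is kg⁻¹·m⁻⁴·s⁶·A² — different.

No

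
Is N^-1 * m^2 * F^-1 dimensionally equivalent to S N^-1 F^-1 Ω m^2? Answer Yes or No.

Yes

Left side:
  N = kg·m·s⁻².
  So N⁻¹ = kg⁻¹·m⁻¹·s².
  F = kg⁻¹·m⁻²·s⁴·A².
  So F⁻¹ = kg·m²·s⁻⁴·A⁻².
  Combining: N⁻¹·m²·F⁻¹ = (kg⁻¹·m⁻¹·s²) · m² · (kg·m²·s⁻⁴·A⁻²) = m³·s⁻²·A⁻².
Right side:
  S = 1/Ω (conductance is reciprocal resistance),
      = kg⁻¹·m⁻²·s³·A².
  N = kg·m/s² = kg·m·s⁻² (force = mass × acceleration).
  So N⁻¹ = kg⁻¹·m⁻¹·s².
  F = C/V (capacitance = charge per voltage),
      = A·s/(kg·m²·s⁻³·A⁻¹) (substituting C and V),
      = kg⁻¹·m⁻²·s⁴·A².
  So F⁻¹ = kg·m²·s⁻⁴·A⁻².
  Ω = V/A (resistance = voltage per current),
      = kg·m²·s⁻³·A⁻².
  Combining: S·N⁻¹·F⁻¹·Ω·m² = (kg⁻¹·m⁻²·s³·A²) · (kg⁻¹·m⁻¹·s²) · (kg·m²·s⁻⁴·A⁻²) · (kg·m²·s⁻³·A⁻²) · m² = m³·s⁻²·A⁻².
Both reduce to m³·s⁻²·A⁻².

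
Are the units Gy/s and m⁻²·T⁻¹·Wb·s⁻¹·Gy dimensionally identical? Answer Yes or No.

Left side:
  Gy = m²·s⁻².
  Combining: s⁻¹·Gy = s⁻¹ · (m²·s⁻²) = m²·s⁻³.
Right side:
  T = Wb/m² (flux density = flux per area),
      = kg·s⁻²·A⁻¹.
  So T⁻¹ = kg⁻¹·s²·A.
  Wb = V·s (flux: a volt is a weber per second),
      = kg·m²·s⁻²·A⁻¹.
  Gy = J/kg (absorbed dose = energy per mass),
      = m²·s⁻².
  Combining: m⁻²·T⁻¹·Wb·s⁻¹·Gy = m⁻² · (kg⁻¹·s²·A) · (kg·m²·s⁻²·A⁻¹) · s⁻¹ · (m²·s⁻²) = m²·s⁻³.
Both reduce to m²·s⁻³.

Yes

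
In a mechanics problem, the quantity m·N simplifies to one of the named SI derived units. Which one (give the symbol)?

J

N = kg·m/s² = kg·m·s⁻² (force = mass × acceleration).
Combining: m·N = m · (kg·m·s⁻²) = kg·m²·s⁻².
kg·m²·s⁻² is the base-SI form of the joule.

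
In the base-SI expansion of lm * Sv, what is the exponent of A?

0

lm = cd·sr = cd (luminous flux; sr is dimensionless).
Sv = J/kg (equivalent dose = energy per mass),
    = m²·s⁻².
Combining: lm·Sv = cd · (m²·s⁻²) = m²·s⁻²·cd.
The exponent of A is 0.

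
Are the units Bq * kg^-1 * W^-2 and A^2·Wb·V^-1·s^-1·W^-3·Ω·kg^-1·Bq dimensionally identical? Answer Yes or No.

Yes

Left side:
  Bq = 1/s = s⁻¹ (activity is decays per second).
  W = J/s (power = energy per time),
      = kg·m²·s⁻³.
  So W⁻² = kg⁻²·m⁻⁴·s⁶.
  Combining: Bq·kg⁻¹·W⁻² = s⁻¹ · kg⁻¹ · (kg⁻²·m⁻⁴·s⁶) = kg⁻³·m⁻⁴·s⁵.
Right side:
  Wb = kg·m²·s⁻²·A⁻¹.
  V = kg·m²·s⁻³·A⁻¹.
  So V⁻¹ = kg⁻¹·m⁻²·s³·A.
  W = kg·m²·s⁻³.
  So W⁻³ = kg⁻³·m⁻⁶·s⁹.
  Ω = kg·m²·s⁻³·A⁻².
  Bq = s⁻¹.
  Combining: A²·Wb·V⁻¹·s⁻¹·W⁻³·Ω·kg⁻¹·Bq = A² · (kg·m²·s⁻²·A⁻¹) · (kg⁻¹·m⁻²·s³·A) · s⁻¹ · (kg⁻³·m⁻⁶·s⁹) · (kg·m²·s⁻³·A⁻²) · kg⁻¹ · s⁻¹ = kg⁻³·m⁻⁴·s⁵.
Both reduce to kg⁻³·m⁻⁴·s⁵.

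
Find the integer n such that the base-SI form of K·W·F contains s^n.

1

W = J/s (power = energy per time),
    = kg·m²·s⁻³.
F = C/V (capacitance = charge per voltage),
    = A·s/(kg·m²·s⁻³·A⁻¹) (substituting C and V),
    = kg⁻¹·m⁻²·s⁴·A².
Combining: K·W·F = K · (kg·m²·s⁻³) · (kg⁻¹·m⁻²·s⁴·A²) = s·A²·K.
The exponent of s is 1.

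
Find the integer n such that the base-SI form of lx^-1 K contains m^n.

2

lx = lm/m² (illuminance = luminous flux per area),
    = m⁻²·cd.
So lx⁻¹ = m²·cd⁻¹.
Combining: lx⁻¹·K = (m²·cd⁻¹) · K = m²·K·cd⁻¹.
The exponent of m is 2.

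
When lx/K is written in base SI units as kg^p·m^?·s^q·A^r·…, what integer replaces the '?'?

-2

lx = lm/m² (illuminance = luminous flux per area),
    = m⁻²·cd.
Combining: K⁻¹·lx = K⁻¹ · (m⁻²·cd) = m⁻²·K⁻¹·cd.
The exponent of m is -2.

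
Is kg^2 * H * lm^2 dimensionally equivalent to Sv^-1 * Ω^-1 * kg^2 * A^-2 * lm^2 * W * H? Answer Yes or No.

Left side:
  H = Wb/A (inductance = flux per current),
      = kg·m²·s⁻²·A⁻².
  lm = cd·sr = cd (luminous flux; sr is dimensionless).
  So lm² = cd².
  Combining: kg²·H·lm² = kg² · (kg·m²·s⁻²·A⁻²) · cd² = kg³·m²·s⁻²·A⁻²·cd².
Right side:
  Sv = J/kg (equivalent dose = energy per mass),
      = m²·s⁻².
  So Sv⁻¹ = m⁻²·s².
  Ω = V/A (resistance = voltage per current),
      = kg·m²·s⁻³·A⁻².
  So Ω⁻¹ = kg⁻¹·m⁻²·s³·A².
  lm = cd·sr = cd (luminous flux; sr is dimensionless).
  So lm² = cd².
  W = J/s (power = energy per time),
      = kg·m²·s⁻³.
  H = Wb/A (inductance = flux per current),
      = kg·m²·s⁻²·A⁻².
  Combining: Sv⁻¹·Ω⁻¹·kg²·A⁻²·lm²·W·H = (m⁻²·s²) · (kg⁻¹·m⁻²·s³·A²) · kg² · A⁻² · cd² · (kg·m²·s⁻³) · (kg·m²·s⁻²·A⁻²) = kg³·A⁻²·cd².
Left is kg³·m²·s⁻²·A⁻²·cd²; right is kg³·A⁻²·cd² — different.

No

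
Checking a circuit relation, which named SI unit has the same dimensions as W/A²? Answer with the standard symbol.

Ω

W = J/s (power = energy per time),
    = kg·m²·s⁻³.
Combining: W·A⁻² = (kg·m²·s⁻³) · A⁻² = kg·m²·s⁻³·A⁻².
kg·m²·s⁻³·A⁻² is the base-SI form of the ohm.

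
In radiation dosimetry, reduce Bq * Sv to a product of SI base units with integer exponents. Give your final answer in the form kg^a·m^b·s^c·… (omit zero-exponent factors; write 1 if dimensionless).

Bq = 1/s = s⁻¹ (activity is decays per second).
Sv = J/kg (equivalent dose = energy per mass),
    = m²·s⁻².
Combining: Bq·Sv = s⁻¹ · (m²·s⁻²) = m²·s⁻³.

m²·s⁻³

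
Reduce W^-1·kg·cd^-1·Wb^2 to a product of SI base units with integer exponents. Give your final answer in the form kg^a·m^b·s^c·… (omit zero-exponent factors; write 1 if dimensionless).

kg²·m²·s⁻¹·A⁻²·cd⁻¹

W = kg·m²·s⁻³.
So W⁻¹ = kg⁻¹·m⁻²·s³.
Wb = kg·m²·s⁻²·A⁻¹.
So Wb² = kg²·m⁴·s⁻⁴·A⁻².
Combining: W⁻¹·kg·cd⁻¹·Wb² = (kg⁻¹·m⁻²·s³) · kg · cd⁻¹ · (kg²·m⁴·s⁻⁴·A⁻²) = kg²·m²·s⁻¹·A⁻²·cd⁻¹.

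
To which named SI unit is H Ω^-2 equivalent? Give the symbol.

F

H = Wb/A (inductance = flux per current),
    = kg·m²·s⁻²·A⁻².
Ω = V/A (resistance = voltage per current),
    = kg·m²·s⁻³·A⁻².
So Ω⁻² = kg⁻²·m⁻⁴·s⁶·A⁴.
Combining: H·Ω⁻² = (kg·m²·s⁻²·A⁻²) · (kg⁻²·m⁻⁴·s⁶·A⁴) = kg⁻¹·m⁻²·s⁴·A².
kg⁻¹·m⁻²·s⁴·A² is the base-SI form of the farad.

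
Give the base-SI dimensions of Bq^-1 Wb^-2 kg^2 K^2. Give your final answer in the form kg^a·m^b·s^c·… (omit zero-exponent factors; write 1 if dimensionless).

Bq = s⁻¹.
So Bq⁻¹ = s.
Wb = kg·m²·s⁻²·A⁻¹.
So Wb⁻² = kg⁻²·m⁻⁴·s⁴·A².
Combining: Bq⁻¹·Wb⁻²·kg²·K² = s · (kg⁻²·m⁻⁴·s⁴·A²) · kg² · K² = m⁻⁴·s⁵·A²·K².

m⁻⁴·s⁵·A²·K²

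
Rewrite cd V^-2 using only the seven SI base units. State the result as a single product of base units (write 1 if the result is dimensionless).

kg⁻²·m⁻⁴·s⁶·A²·cd

V = W/A (potential = power per current),
    = kg·m²·s⁻³·A⁻¹.
So V⁻² = kg⁻²·m⁻⁴·s⁶·A².
Combining: cd·V⁻² = cd · (kg⁻²·m⁻⁴·s⁶·A²) = kg⁻²·m⁻⁴·s⁶·A²·cd.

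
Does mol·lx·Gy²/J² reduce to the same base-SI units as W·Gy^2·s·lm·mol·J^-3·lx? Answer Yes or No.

No

Left side:
  lx = m⁻²·cd.
  J = kg·m²·s⁻².
  So J⁻² = kg⁻²·m⁻⁴·s⁴.
  Gy = m²·s⁻².
  So Gy² = m⁴·s⁻⁴.
  Combining: mol·lx·J⁻²·Gy² = mol · (m⁻²·cd) · (kg⁻²·m⁻⁴·s⁴) · (m⁴·s⁻⁴) = kg⁻²·m⁻²·mol·cd.
Right side:
  W = J/s (power = energy per time),
      = kg·m²·s⁻³.
  Gy = J/kg (absorbed dose = energy per mass),
      = m²·s⁻².
  So Gy² = m⁴·s⁻⁴.
  lm = cd·sr = cd (luminous flux; sr is dimensionless).
  J = N·m (work = force × distance),
      = kg·m²·s⁻².
  So J⁻³ = kg⁻³·m⁻⁶·s⁶.
  lx = lm/m² (illuminance = luminous flux per area),
      = m⁻²·cd.
  Combining: W·Gy²·s·lm·mol·J⁻³·lx = (kg·m²·s⁻³) · (m⁴·s⁻⁴) · s · cd · mol · (kg⁻³·m⁻⁶·s⁶) · (m⁻²·cd) = kg⁻²·m⁻²·mol·cd².
Left is kg⁻²·m⁻²·mol·cd; right is kg⁻²·m⁻²·mol·cd² — different.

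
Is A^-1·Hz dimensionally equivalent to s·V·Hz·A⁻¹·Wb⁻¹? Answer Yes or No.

Yes

Left side:
  Hz = 1/s = s⁻¹ (frequency is cycles per second).
  Combining: A⁻¹·Hz = A⁻¹ · s⁻¹ = s⁻¹·A⁻¹.
Right side:
  V = kg·m²·s⁻³·A⁻¹.
  Hz = s⁻¹.
  Wb = kg·m²·s⁻²·A⁻¹.
  So Wb⁻¹ = kg⁻¹·m⁻²·s²·A.
  Combining: s·V·Hz·A⁻¹·Wb⁻¹ = s · (kg·m²·s⁻³·A⁻¹) · s⁻¹ · A⁻¹ · (kg⁻¹·m⁻²·s²·A) = s⁻¹·A⁻¹.
Both reduce to s⁻¹·A⁻¹.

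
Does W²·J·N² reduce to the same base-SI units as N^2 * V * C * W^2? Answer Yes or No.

Yes

Left side:
  W = kg·m²·s⁻³.
  So W² = kg²·m⁴·s⁻⁶.
  J = kg·m²·s⁻².
  N = kg·m·s⁻².
  So N² = kg²·m²·s⁻⁴.
  Combining: W²·J·N² = (kg²·m⁴·s⁻⁶) · (kg·m²·s⁻²) · (kg²·m²·s⁻⁴) = kg⁵·m⁸·s⁻¹².
Right side:
  N = kg·m·s⁻².
  So N² = kg²·m²·s⁻⁴.
  V = kg·m²·s⁻³·A⁻¹.
  C = s·A.
  W = kg·m²·s⁻³.
  So W² = kg²·m⁴·s⁻⁶.
  Combining: N²·V·C·W² = (kg²·m²·s⁻⁴) · (kg·m²·s⁻³·A⁻¹) · (s·A) · (kg²·m⁴·s⁻⁶) = kg⁵·m⁸·s⁻¹².
Both reduce to kg⁵·m⁸·s⁻¹².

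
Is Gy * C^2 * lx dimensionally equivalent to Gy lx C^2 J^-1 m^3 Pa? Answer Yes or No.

Left side:
  Gy = J/kg (absorbed dose = energy per mass),
      = m²·s⁻².
  C = A·s = s·A (charge = current × time).
  So C² = s²·A².
  lx = lm/m² (illuminance = luminous flux per area),
      = m⁻²·cd.
  Combining: Gy·C²·lx = (m²·s⁻²) · (s²·A²) · (m⁻²·cd) = A²·cd.
Right side:
  Gy = J/kg (absorbed dose = energy per mass),
      = m²·s⁻².
  lx = lm/m² (illuminance = luminous flux per area),
      = m⁻²·cd.
  C = A·s = s·A (charge = current × time).
  So C² = s²·A².
  J = N·m (work = force × distance),
      = kg·m²·s⁻².
  So J⁻¹ = kg⁻¹·m⁻²·s².
  Pa = N/m² (pressure = force per area),
      = kg·m⁻¹·s⁻².
  Combining: Gy·lx·C²·J⁻¹·m³·Pa = (m²·s⁻²) · (m⁻²·cd) · (s²·A²) · (kg⁻¹·m⁻²·s²) · m³ · (kg·m⁻¹·s⁻²) = A²·cd.
Both reduce to A²·cd.

Yes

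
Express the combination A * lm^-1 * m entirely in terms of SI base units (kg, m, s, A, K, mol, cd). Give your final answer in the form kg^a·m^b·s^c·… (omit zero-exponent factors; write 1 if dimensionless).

lm = cd·sr = cd (luminous flux; sr is dimensionless).
So lm⁻¹ = cd⁻¹.
Combining: A·lm⁻¹·m = A · cd⁻¹ · m = m·A·cd⁻¹.

m·A·cd⁻¹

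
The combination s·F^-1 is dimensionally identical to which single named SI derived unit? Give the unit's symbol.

Ω

F = C/V (capacitance = charge per voltage),
    = A·s/(kg·m²·s⁻³·A⁻¹) (substituting C and V),
    = kg⁻¹·m⁻²·s⁴·A².
So F⁻¹ = kg·m²·s⁻⁴·A⁻².
Combining: s·F⁻¹ = s · (kg·m²·s⁻⁴·A⁻²) = kg·m²·s⁻³·A⁻².
kg·m²·s⁻³·A⁻² is the base-SI form of the ohm.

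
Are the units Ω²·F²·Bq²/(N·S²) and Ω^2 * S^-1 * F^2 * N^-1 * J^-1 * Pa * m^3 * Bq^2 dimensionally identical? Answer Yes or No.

No

Left side:
  Ω = kg·m²·s⁻³·A⁻².
  So Ω² = kg²·m⁴·s⁻⁶·A⁻⁴.
  F = kg⁻¹·m⁻²·s⁴·A².
  So F² = kg⁻²·m⁻⁴·s⁸·A⁴.
  N = kg·m·s⁻².
  So N⁻¹ = kg⁻¹·m⁻¹·s².
  Bq = s⁻¹.
  So Bq² = s⁻².
  S = kg⁻¹·m⁻²·s³·A².
  So S⁻² = kg²·m⁴·s⁻⁶·A⁻⁴.
  Combining: Ω²·F²·N⁻¹·Bq²·S⁻² = (kg²·m⁴·s⁻⁶·A⁻⁴) · (kg⁻²·m⁻⁴·s⁸·A⁴) · (kg⁻¹·m⁻¹·s²) · s⁻² · (kg²·m⁴·s⁻⁶·A⁻⁴) = kg·m³·s⁻⁴·A⁻⁴.
Right side:
  Ω = kg·m²·s⁻³·A⁻².
  So Ω² = kg²·m⁴·s⁻⁶·A⁻⁴.
  S = kg⁻¹·m⁻²·s³·A².
  So S⁻¹ = kg·m²·s⁻³·A⁻².
  F = kg⁻¹·m⁻²·s⁴·A².
  So F² = kg⁻²·m⁻⁴·s⁸·A⁴.
  N = kg·m·s⁻².
  So N⁻¹ = kg⁻¹·m⁻¹·s².
  J = kg·m²·s⁻².
  So J⁻¹ = kg⁻¹·m⁻²·s².
  Pa = kg·m⁻¹·s⁻².
  Bq = s⁻¹.
  So Bq² = s⁻².
  Combining: Ω²·S⁻¹·F²·N⁻¹·J⁻¹·Pa·m³·Bq² = (kg²·m⁴·s⁻⁶·A⁻⁴) · (kg·m²·s⁻³·A⁻²) · (kg⁻²·m⁻⁴·s⁸·A⁴) · (kg⁻¹·m⁻¹·s²) · (kg⁻¹·m⁻²·s²) · (kg·m⁻¹·s⁻²) · m³ · s⁻² = m·s⁻¹·A⁻².
Left is kg·m³·s⁻⁴·A⁻⁴; right is m·s⁻¹·A⁻² — different.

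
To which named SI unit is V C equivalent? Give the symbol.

J

V = W/A (potential = power per current),
    = kg·m²·s⁻³·A⁻¹.
C = A·s = s·A (charge = current × time).
Combining: V·C = (kg·m²·s⁻³·A⁻¹) · (s·A) = kg·m²·s⁻².
kg·m²·s⁻² is the base-SI form of the joule.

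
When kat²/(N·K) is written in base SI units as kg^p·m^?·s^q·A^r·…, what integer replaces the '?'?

-1

kat = mol/s = s⁻¹·mol (catalytic activity).
So kat² = s⁻²·mol².
N = kg·m/s² = kg·m·s⁻² (force = mass × acceleration).
So N⁻¹ = kg⁻¹·m⁻¹·s².
Combining: kat²·N⁻¹·K⁻¹ = (s⁻²·mol²) · (kg⁻¹·m⁻¹·s²) · K⁻¹ = kg⁻¹·m⁻¹·K⁻¹·mol².
The exponent of m is -1.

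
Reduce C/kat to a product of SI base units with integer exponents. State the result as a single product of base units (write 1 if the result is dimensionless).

s²·A·mol⁻¹

C = s·A.
kat = s⁻¹·mol.
So kat⁻¹ = s·mol⁻¹.
Combining: C·kat⁻¹ = (s·A) · (s·mol⁻¹) = s²·A·mol⁻¹.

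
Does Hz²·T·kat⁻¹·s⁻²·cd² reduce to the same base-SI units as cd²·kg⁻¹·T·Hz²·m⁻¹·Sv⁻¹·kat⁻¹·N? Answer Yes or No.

No

Left side:
  Hz = 1/s = s⁻¹ (frequency is cycles per second).
  So Hz² = s⁻².
  T = Wb/m² (flux density = flux per area),
      = kg·s⁻²·A⁻¹.
  kat = mol/s = s⁻¹·mol (catalytic activity).
  So kat⁻¹ = s·mol⁻¹.
  Combining: Hz²·T·kat⁻¹·s⁻²·cd² = s⁻² · (kg·s⁻²·A⁻¹) · (s·mol⁻¹) · s⁻² · cd² = kg·s⁻⁵·A⁻¹·mol⁻¹·cd².
Right side:
  T = kg·s⁻²·A⁻¹.
  Hz = s⁻¹.
  So Hz² = s⁻².
  Sv = m²·s⁻².
  So Sv⁻¹ = m⁻²·s².
  kat = s⁻¹·mol.
  So kat⁻¹ = s·mol⁻¹.
  N = kg·m·s⁻².
  Combining: cd²·kg⁻¹·T·Hz²·m⁻¹·Sv⁻¹·kat⁻¹·N = cd² · kg⁻¹ · (kg·s⁻²·A⁻¹) · s⁻² · m⁻¹ · (m⁻²·s²) · (s·mol⁻¹) · (kg·m·s⁻²) = kg·m⁻²·s⁻³·A⁻¹·mol⁻¹·cd².
Left is kg·s⁻⁵·A⁻¹·mol⁻¹·cd²; right is kg·m⁻²·s⁻³·A⁻¹·mol⁻¹·cd² — different.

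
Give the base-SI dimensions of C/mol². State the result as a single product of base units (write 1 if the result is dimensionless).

C = A·s = s·A (charge = current × time).
Combining: C·mol⁻² = (s·A) · mol⁻² = s·A·mol⁻².

s·A·mol⁻²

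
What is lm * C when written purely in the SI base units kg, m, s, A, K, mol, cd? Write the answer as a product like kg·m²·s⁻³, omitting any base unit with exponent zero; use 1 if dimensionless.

lm = cd·sr = cd (luminous flux; sr is dimensionless).
C = A·s = s·A (charge = current × time).
Combining: lm·C = cd · (s·A) = s·A·cd.

s·A·cd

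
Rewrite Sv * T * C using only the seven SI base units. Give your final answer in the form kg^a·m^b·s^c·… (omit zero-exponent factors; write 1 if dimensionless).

Sv = m²·s⁻².
T = kg·s⁻²·A⁻¹.
C = s·A.
Combining: Sv·T·C = (m²·s⁻²) · (kg·s⁻²·A⁻¹) · (s·A) = kg·m²·s⁻³.

kg·m²·s⁻³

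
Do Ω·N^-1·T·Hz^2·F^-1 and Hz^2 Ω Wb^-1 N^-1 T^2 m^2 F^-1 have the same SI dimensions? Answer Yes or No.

Yes

Left side:
  Ω = V/A (resistance = voltage per current),
      = kg·m²·s⁻³·A⁻².
  N = kg·m/s² = kg·m·s⁻² (force = mass × acceleration).
  So N⁻¹ = kg⁻¹·m⁻¹·s².
  T = Wb/m² (flux density = flux per area),
      = kg·s⁻²·A⁻¹.
  Hz = 1/s = s⁻¹ (frequency is cycles per second).
  So Hz² = s⁻².
  F = C/V (capacitance = charge per voltage),
      = A·s/(kg·m²·s⁻³·A⁻¹) (substituting C and V),
      = kg⁻¹·m⁻²·s⁴·A².
  So F⁻¹ = kg·m²·s⁻⁴·A⁻².
  Combining: Ω·N⁻¹·T·Hz²·F⁻¹ = (kg·m²·s⁻³·A⁻²) · (kg⁻¹·m⁻¹·s²) · (kg·s⁻²·A⁻¹) · s⁻² · (kg·m²·s⁻⁴·A⁻²) = kg²·m³·s⁻⁹·A⁻⁵.
Right side:
  Hz = s⁻¹.
  So Hz² = s⁻².
  Ω = kg·m²·s⁻³·A⁻².
  Wb = kg·m²·s⁻²·A⁻¹.
  So Wb⁻¹ = kg⁻¹·m⁻²·s²·A.
  N = kg·m·s⁻².
  So N⁻¹ = kg⁻¹·m⁻¹·s².
  T = kg·s⁻²·A⁻¹.
  So T² = kg²·s⁻⁴·A⁻².
  F = kg⁻¹·m⁻²·s⁴·A².
  So F⁻¹ = kg·m²·s⁻⁴·A⁻².
  Combining: Hz²·Ω·Wb⁻¹·N⁻¹·T²·m²·F⁻¹ = s⁻² · (kg·m²·s⁻³·A⁻²) · (kg⁻¹·m⁻²·s²·A) · (kg⁻¹·m⁻¹·s²) · (kg²·s⁻⁴·A⁻²) · m² · (kg·m²·s⁻⁴·A⁻²) = kg²·m³·s⁻⁹·A⁻⁵.
Both reduce to kg²·m³·s⁻⁹·A⁻⁵.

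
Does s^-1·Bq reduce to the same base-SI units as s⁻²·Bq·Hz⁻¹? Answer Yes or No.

Yes

Left side:
  Bq = 1/s = s⁻¹ (activity is decays per second).
  Combining: s⁻¹·Bq = s⁻¹ · s⁻¹ = s⁻².
Right side:
  Bq = s⁻¹.
  Hz = s⁻¹.
  So Hz⁻¹ = s.
  Combining: s⁻²·Bq·Hz⁻¹ = s⁻² · s⁻¹ · s = s⁻².
Both reduce to s⁻².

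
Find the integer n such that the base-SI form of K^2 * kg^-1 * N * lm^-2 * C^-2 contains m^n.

N = kg·m·s⁻².
lm = cd.
So lm⁻² = cd⁻².
C = s·A.
So C⁻² = s⁻²·A⁻².
Combining: K²·kg⁻¹·N·lm⁻²·C⁻² = K² · kg⁻¹ · (kg·m·s⁻²) · cd⁻² · (s⁻²·A⁻²) = m·s⁻⁴·A⁻²·K²·cd⁻².
The exponent of m is 1.

1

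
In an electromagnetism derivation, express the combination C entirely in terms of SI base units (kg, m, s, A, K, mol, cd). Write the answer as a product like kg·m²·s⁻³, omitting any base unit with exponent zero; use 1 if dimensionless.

s·A

C = s·A.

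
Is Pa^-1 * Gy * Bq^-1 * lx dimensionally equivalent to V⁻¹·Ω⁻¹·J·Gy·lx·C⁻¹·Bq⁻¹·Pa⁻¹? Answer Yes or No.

No

Left side:
  Pa = N/m² (pressure = force per area),
      = kg·m⁻¹·s⁻².
  So Pa⁻¹ = kg⁻¹·m·s².
  Gy = J/kg (absorbed dose = energy per mass),
      = m²·s⁻².
  Bq = 1/s = s⁻¹ (activity is decays per second).
  So Bq⁻¹ = s.
  lx = lm/m² (illuminance = luminous flux per area),
      = m⁻²·cd.
  Combining: Pa⁻¹·Gy·Bq⁻¹·lx = (kg⁻¹·m·s²) · (m²·s⁻²) · s · (m⁻²·cd) = kg⁻¹·m·s·cd.
Right side:
  V = W/A (potential = power per current),
      = kg·m²·s⁻³·A⁻¹.
  So V⁻¹ = kg⁻¹·m⁻²·s³·A.
  Ω = V/A (resistance = voltage per current),
      = kg·m²·s⁻³·A⁻².
  So Ω⁻¹ = kg⁻¹·m⁻²·s³·A².
  J = N·m (work = force × distance),
      = kg·m²·s⁻².
  Gy = J/kg (absorbed dose = energy per mass),
      = m²·s⁻².
  lx = lm/m² (illuminance = luminous flux per area),
      = m⁻²·cd.
  C = A·s = s·A (charge = current × time).
  So C⁻¹ = s⁻¹·A⁻¹.
  Bq = 1/s = s⁻¹ (activity is decays per second).
  So Bq⁻¹ = s.
  Pa = N/m² (pressure = force per area),
      = kg·m⁻¹·s⁻².
  So Pa⁻¹ = kg⁻¹·m·s².
  Combining: V⁻¹·Ω⁻¹·J·Gy·lx·C⁻¹·Bq⁻¹·Pa⁻¹ = (kg⁻¹·m⁻²·s³·A) · (kg⁻¹·m⁻²·s³·A²) · (kg·m²·s⁻²) · (m²·s⁻²) · (m⁻²·cd) · (s⁻¹·A⁻¹) · s · (kg⁻¹·m·s²) = kg⁻²·m⁻¹·s⁴·A²·cd.
Left is kg⁻¹·m·s·cd; right is kg⁻²·m⁻¹·s⁴·A²·cd — different.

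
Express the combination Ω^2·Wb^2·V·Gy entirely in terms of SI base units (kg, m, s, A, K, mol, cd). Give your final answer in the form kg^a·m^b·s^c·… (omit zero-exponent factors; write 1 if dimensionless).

Ω = V/A (resistance = voltage per current),
    = kg·m²·s⁻³·A⁻².
So Ω² = kg²·m⁴·s⁻⁶·A⁻⁴.
Wb = V·s (flux: a volt is a weber per second),
    = kg·m²·s⁻²·A⁻¹.
So Wb² = kg²·m⁴·s⁻⁴·A⁻².
V = W/A (potential = power per current),
    = kg·m²·s⁻³·A⁻¹.
Gy = J/kg (absorbed dose = energy per mass),
    = m²·s⁻².
Combining: Ω²·Wb²·V·Gy = (kg²·m⁴·s⁻⁶·A⁻⁴) · (kg²·m⁴·s⁻⁴·A⁻²) · (kg·m²·s⁻³·A⁻¹) · (m²·s⁻²) = kg⁵·m¹²·s⁻¹⁵·A⁻⁷.

kg⁵·m¹²·s⁻¹⁵·A⁻⁷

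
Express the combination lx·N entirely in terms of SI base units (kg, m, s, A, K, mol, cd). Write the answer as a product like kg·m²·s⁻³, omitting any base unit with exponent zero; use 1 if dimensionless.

kg·m⁻¹·s⁻²·cd

lx = lm/m² (illuminance = luminous flux per area),
    = m⁻²·cd.
N = kg·m/s² = kg·m·s⁻² (force = mass × acceleration).
Combining: lx·N = (m⁻²·cd) · (kg·m·s⁻²) = kg·m⁻¹·s⁻²·cd.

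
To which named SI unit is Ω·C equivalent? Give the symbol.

Wb

Ω = V/A (resistance = voltage per current),
    = kg·m²·s⁻³·A⁻².
C = A·s = s·A (charge = current × time).
Combining: Ω·C = (kg·m²·s⁻³·A⁻²) · (s·A) = kg·m²·s⁻²·A⁻¹.
kg·m²·s⁻²·A⁻¹ is the base-SI form of the weber.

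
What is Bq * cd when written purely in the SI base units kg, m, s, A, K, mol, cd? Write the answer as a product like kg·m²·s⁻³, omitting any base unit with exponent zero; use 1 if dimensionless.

s⁻¹·cd

Bq = s⁻¹.
Combining: Bq·cd = s⁻¹ · cd = s⁻¹·cd.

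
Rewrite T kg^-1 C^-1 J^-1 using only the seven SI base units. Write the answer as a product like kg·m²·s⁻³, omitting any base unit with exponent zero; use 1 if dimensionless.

T = kg·s⁻²·A⁻¹.
C = s·A.
So C⁻¹ = s⁻¹·A⁻¹.
J = kg·m²·s⁻².
So J⁻¹ = kg⁻¹·m⁻²·s².
Combining: T·kg⁻¹·C⁻¹·J⁻¹ = (kg·s⁻²·A⁻¹) · kg⁻¹ · (s⁻¹·A⁻¹) · (kg⁻¹·m⁻²·s²) = kg⁻¹·m⁻²·s⁻¹·A⁻².

kg⁻¹·m⁻²·s⁻¹·A⁻²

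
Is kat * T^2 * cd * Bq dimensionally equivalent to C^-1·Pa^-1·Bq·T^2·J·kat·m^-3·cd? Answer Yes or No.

No

Left side:
  kat = mol/s = s⁻¹·mol (catalytic activity).
  T = Wb/m² (flux density = flux per area),
      = kg·s⁻²·A⁻¹.
  So T² = kg²·s⁻⁴·A⁻².
  Bq = 1/s = s⁻¹ (activity is decays per second).
  Combining: kat·T²·cd·Bq = (s⁻¹·mol) · (kg²·s⁻⁴·A⁻²) · cd · s⁻¹ = kg²·s⁻⁶·A⁻²·mol·cd.
Right side:
  C = s·A.
  So C⁻¹ = s⁻¹·A⁻¹.
  Pa = kg·m⁻¹·s⁻².
  So Pa⁻¹ = kg⁻¹·m·s².
  Bq = s⁻¹.
  T = kg·s⁻²·A⁻¹.
  So T² = kg²·s⁻⁴·A⁻².
  J = kg·m²·s⁻².
  kat = s⁻¹·mol.
  Combining: C⁻¹·Pa⁻¹·Bq·T²·J·kat·m⁻³·cd = (s⁻¹·A⁻¹) · (kg⁻¹·m·s²) · s⁻¹ · (kg²·s⁻⁴·A⁻²) · (kg·m²·s⁻²) · (s⁻¹·mol) · m⁻³ · cd = kg²·s⁻⁷·A⁻³·mol·cd.
Left is kg²·s⁻⁶·A⁻²·mol·cd; right is kg²·s⁻⁷·A⁻³·mol·cd — different.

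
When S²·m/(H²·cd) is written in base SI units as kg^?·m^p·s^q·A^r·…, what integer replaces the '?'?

H = Wb/A (inductance = flux per current),
    = kg·m²·s⁻²·A⁻².
So H⁻² = kg⁻²·m⁻⁴·s⁴·A⁴.
S = 1/Ω (conductance is reciprocal resistance),
    = kg⁻¹·m⁻²·s³·A².
So S² = kg⁻²·m⁻⁴·s⁶·A⁴.
Combining: H⁻²·S²·cd⁻¹·m = (kg⁻²·m⁻⁴·s⁴·A⁴) · (kg⁻²·m⁻⁴·s⁶·A⁴) · cd⁻¹ · m = kg⁻⁴·m⁻⁷·s¹⁰·A⁸·cd⁻¹.
The exponent of kg is -4.

-4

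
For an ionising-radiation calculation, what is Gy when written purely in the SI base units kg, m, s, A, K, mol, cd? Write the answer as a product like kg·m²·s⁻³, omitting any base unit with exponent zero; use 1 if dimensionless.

m²·s⁻²

Gy = m²·s⁻².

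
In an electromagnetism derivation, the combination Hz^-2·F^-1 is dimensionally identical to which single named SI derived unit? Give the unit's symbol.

Hz = s⁻¹.
So Hz⁻² = s².
F = kg⁻¹·m⁻²·s⁴·A².
So F⁻¹ = kg·m²·s⁻⁴·A⁻².
Combining: Hz⁻²·F⁻¹ = s² · (kg·m²·s⁻⁴·A⁻²) = kg·m²·s⁻²·A⁻².
kg·m²·s⁻²·A⁻² is the base-SI form of the henry.

H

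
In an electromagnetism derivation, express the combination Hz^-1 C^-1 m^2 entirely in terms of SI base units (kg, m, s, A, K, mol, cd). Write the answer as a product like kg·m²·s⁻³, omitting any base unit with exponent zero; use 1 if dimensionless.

Hz = 1/s = s⁻¹ (frequency is cycles per second).
So Hz⁻¹ = s.
C = A·s = s·A (charge = current × time).
So C⁻¹ = s⁻¹·A⁻¹.
Combining: Hz⁻¹·C⁻¹·m² = s · (s⁻¹·A⁻¹) · m² = m²·A⁻¹.

m²·A⁻¹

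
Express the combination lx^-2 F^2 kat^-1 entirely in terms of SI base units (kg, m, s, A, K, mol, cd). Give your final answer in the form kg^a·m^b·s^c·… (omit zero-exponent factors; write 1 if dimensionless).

kg⁻²·s⁹·A⁴·mol⁻¹·cd⁻²

lx = lm/m² (illuminance = luminous flux per area),
    = m⁻²·cd.
So lx⁻² = m⁴·cd⁻².
F = C/V (capacitance = charge per voltage),
    = A·s/(kg·m²·s⁻³·A⁻¹) (substituting C and V),
    = kg⁻¹·m⁻²·s⁴·A².
So F² = kg⁻²·m⁻⁴·s⁸·A⁴.
kat = mol/s = s⁻¹·mol (catalytic activity).
So kat⁻¹ = s·mol⁻¹.
Combining: lx⁻²·F²·kat⁻¹ = (m⁴·cd⁻²) · (kg⁻²·m⁻⁴·s⁸·A⁴) · (s·mol⁻¹) = kg⁻²·s⁹·A⁴·mol⁻¹·cd⁻².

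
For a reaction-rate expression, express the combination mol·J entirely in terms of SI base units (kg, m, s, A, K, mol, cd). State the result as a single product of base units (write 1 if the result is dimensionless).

kg·m²·s⁻²·mol

J = kg·m²·s⁻².
Combining: mol·J = mol · (kg·m²·s⁻²) = kg·m²·s⁻²·mol.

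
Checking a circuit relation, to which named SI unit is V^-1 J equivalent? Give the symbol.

V = W/A (potential = power per current),
    = kg·m²·s⁻³·A⁻¹.
So V⁻¹ = kg⁻¹·m⁻²·s³·A.
J = N·m (work = force × distance),
    = kg·m²·s⁻².
Combining: V⁻¹·J = (kg⁻¹·m⁻²·s³·A) · (kg·m²·s⁻²) = s·A.
s·A is the base-SI form of the coulomb.

C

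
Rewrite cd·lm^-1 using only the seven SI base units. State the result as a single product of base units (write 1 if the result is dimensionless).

1

lm = cd.
So lm⁻¹ = cd⁻¹.
Combining: cd·lm⁻¹ = cd · cd⁻¹ = 1.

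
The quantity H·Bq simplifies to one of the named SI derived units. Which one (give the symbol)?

H = kg·m²·s⁻²·A⁻².
Bq = s⁻¹.
Combining: H·Bq = (kg·m²·s⁻²·A⁻²) · s⁻¹ = kg·m²·s⁻³·A⁻².
kg·m²·s⁻³·A⁻² is the base-SI form of the ohm.

Ω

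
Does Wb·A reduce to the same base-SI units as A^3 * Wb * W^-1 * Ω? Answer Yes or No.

Yes

Left side:
  Wb = kg·m²·s⁻²·A⁻¹.
  Combining: Wb·A = (kg·m²·s⁻²·A⁻¹) · A = kg·m²·s⁻².
Right side:
  Wb = kg·m²·s⁻²·A⁻¹.
  W = kg·m²·s⁻³.
  So W⁻¹ = kg⁻¹·m⁻²·s³.
  Ω = kg·m²·s⁻³·A⁻².
  Combining: A³·Wb·W⁻¹·Ω = A³ · (kg·m²·s⁻²·A⁻¹) · (kg⁻¹·m⁻²·s³) · (kg·m²·s⁻³·A⁻²) = kg·m²·s⁻².
Both reduce to kg·m²·s⁻².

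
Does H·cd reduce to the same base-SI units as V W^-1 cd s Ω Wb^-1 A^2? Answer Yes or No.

Left side:
  H = Wb/A (inductance = flux per current),
      = kg·m²·s⁻²·A⁻².
  Combining: H·cd = (kg·m²·s⁻²·A⁻²) · cd = kg·m²·s⁻²·A⁻²·cd.
Right side:
  V = kg·m²·s⁻³·A⁻¹.
  W = kg·m²·s⁻³.
  So W⁻¹ = kg⁻¹·m⁻²·s³.
  Ω = kg·m²·s⁻³·A⁻².
  Wb = kg·m²·s⁻²·A⁻¹.
  So Wb⁻¹ = kg⁻¹·m⁻²·s²·A.
  Combining: V·W⁻¹·cd·s·Ω·Wb⁻¹·A² = (kg·m²·s⁻³·A⁻¹) · (kg⁻¹·m⁻²·s³) · cd · s · (kg·m²·s⁻³·A⁻²) · (kg⁻¹·m⁻²·s²·A) · A² = cd.
Left is kg·m²·s⁻²·A⁻²·cd; right is cd — different.

No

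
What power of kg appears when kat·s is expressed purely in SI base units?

0

kat = s⁻¹·mol.
Combining: kat·s = (s⁻¹·mol) · s = mol.
The exponent of kg is 0.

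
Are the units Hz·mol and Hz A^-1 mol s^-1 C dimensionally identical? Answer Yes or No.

Left side:
  Hz = s⁻¹.
  Combining: Hz·mol = s⁻¹ · mol = s⁻¹·mol.
Right side:
  Hz = s⁻¹.
  C = s·A.
  Combining: Hz·A⁻¹·mol·s⁻¹·C = s⁻¹ · A⁻¹ · mol · s⁻¹ · (s·A) = s⁻¹·mol.
Both reduce to s⁻¹·mol.

Yes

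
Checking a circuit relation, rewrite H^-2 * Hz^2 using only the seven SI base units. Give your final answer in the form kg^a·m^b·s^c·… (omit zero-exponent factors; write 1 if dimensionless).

H = kg·m²·s⁻²·A⁻².
So H⁻² = kg⁻²·m⁻⁴·s⁴·A⁴.
Hz = s⁻¹.
So Hz² = s⁻².
Combining: H⁻²·Hz² = (kg⁻²·m⁻⁴·s⁴·A⁴) · s⁻² = kg⁻²·m⁻⁴·s²·A⁴.

kg⁻²·m⁻⁴·s²·A⁴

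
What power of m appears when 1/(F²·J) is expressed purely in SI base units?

2

F = kg⁻¹·m⁻²·s⁴·A².
So F⁻² = kg²·m⁴·s⁻⁸·A⁻⁴.
J = kg·m²·s⁻².
So J⁻¹ = kg⁻¹·m⁻²·s².
Combining: F⁻²·J⁻¹ = (kg²·m⁴·s⁻⁸·A⁻⁴) · (kg⁻¹·m⁻²·s²) = kg·m²·s⁻⁶·A⁻⁴.
The exponent of m is 2.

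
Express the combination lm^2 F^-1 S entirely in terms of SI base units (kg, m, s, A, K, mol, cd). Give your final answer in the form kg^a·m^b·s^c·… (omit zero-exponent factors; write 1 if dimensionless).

s⁻¹·cd²

lm = cd.
So lm² = cd².
F = kg⁻¹·m⁻²·s⁴·A².
So F⁻¹ = kg·m²·s⁻⁴·A⁻².
S = kg⁻¹·m⁻²·s³·A².
Combining: lm²·F⁻¹·S = cd² · (kg·m²·s⁻⁴·A⁻²) · (kg⁻¹·m⁻²·s³·A²) = s⁻¹·cd².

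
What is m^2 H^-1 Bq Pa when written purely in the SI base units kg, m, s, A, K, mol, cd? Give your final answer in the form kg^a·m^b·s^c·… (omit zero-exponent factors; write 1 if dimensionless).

m⁻¹·s⁻¹·A²

H = Wb/A (inductance = flux per current),
    = kg·m²·s⁻²·A⁻².
So H⁻¹ = kg⁻¹·m⁻²·s²·A².
Bq = 1/s = s⁻¹ (activity is decays per second).
Pa = N/m² (pressure = force per area),
    = kg·m⁻¹·s⁻².
Combining: m²·H⁻¹·Bq·Pa = m² · (kg⁻¹·m⁻²·s²·A²) · s⁻¹ · (kg·m⁻¹·s⁻²) = m⁻¹·s⁻¹·A².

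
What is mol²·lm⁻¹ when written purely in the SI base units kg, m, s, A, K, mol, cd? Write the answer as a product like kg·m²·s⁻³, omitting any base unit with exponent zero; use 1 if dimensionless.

lm = cd·sr = cd (luminous flux; sr is dimensionless).
So lm⁻¹ = cd⁻¹.
Combining: mol²·lm⁻¹ = mol² · cd⁻¹ = mol²·cd⁻¹.

mol²·cd⁻¹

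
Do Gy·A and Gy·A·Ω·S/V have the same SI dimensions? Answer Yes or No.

No

Left side:
  Gy = J/kg (absorbed dose = energy per mass),
      = m²·s⁻².
  Combining: Gy·A = (m²·s⁻²) · A = m²·s⁻²·A.
Right side:
  Gy = J/kg (absorbed dose = energy per mass),
      = m²·s⁻².
  V = W/A (potential = power per current),
      = kg·m²·s⁻³·A⁻¹.
  So V⁻¹ = kg⁻¹·m⁻²·s³·A.
  Ω = V/A (resistance = voltage per current),
      = kg·m²·s⁻³·A⁻².
  S = 1/Ω (conductance is reciprocal resistance),
      = kg⁻¹·m⁻²·s³·A².
  Combining: Gy·A·V⁻¹·Ω·S = (m²·s⁻²) · A · (kg⁻¹·m⁻²·s³·A) · (kg·m²·s⁻³·A⁻²) · (kg⁻¹·m⁻²·s³·A²) = kg⁻¹·s·A².
Left is m²·s⁻²·A; right is kg⁻¹·s·A² — different.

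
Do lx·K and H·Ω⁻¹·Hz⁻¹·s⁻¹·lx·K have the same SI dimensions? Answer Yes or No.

Left side:
  lx = lm/m² (illuminance = luminous flux per area),
      = m⁻²·cd.
  Combining: lx·K = (m⁻²·cd) · K = m⁻²·K·cd.
Right side:
  H = kg·m²·s⁻²·A⁻².
  Ω = kg·m²·s⁻³·A⁻².
  So Ω⁻¹ = kg⁻¹·m⁻²·s³·A².
  Hz = s⁻¹.
  So Hz⁻¹ = s.
  lx = m⁻²·cd.
  Combining: H·Ω⁻¹·Hz⁻¹·s⁻¹·lx·K = (kg·m²·s⁻²·A⁻²) · (kg⁻¹·m⁻²·s³·A²) · s · s⁻¹ · (m⁻²·cd) · K = m⁻²·s·K·cd.
Left is m⁻²·K·cd; right is m⁻²·s·K·cd — different.

No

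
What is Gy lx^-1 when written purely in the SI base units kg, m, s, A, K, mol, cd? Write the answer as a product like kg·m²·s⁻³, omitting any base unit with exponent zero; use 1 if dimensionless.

m⁴·s⁻²·cd⁻¹

Gy = J/kg (absorbed dose = energy per mass),
    = m²·s⁻².
lx = lm/m² (illuminance = luminous flux per area),
    = m⁻²·cd.
So lx⁻¹ = m²·cd⁻¹.
Combining: Gy·lx⁻¹ = (m²·s⁻²) · (m²·cd⁻¹) = m⁴·s⁻²·cd⁻¹.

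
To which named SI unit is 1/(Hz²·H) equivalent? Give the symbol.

F

Hz = 1/s = s⁻¹ (frequency is cycles per second).
So Hz⁻² = s².
H = Wb/A (inductance = flux per current),
    = kg·m²·s⁻²·A⁻².
So H⁻¹ = kg⁻¹·m⁻²·s²·A².
Combining: Hz⁻²·H⁻¹ = s² · (kg⁻¹·m⁻²·s²·A²) = kg⁻¹·m⁻²·s⁴·A².
kg⁻¹·m⁻²·s⁴·A² is the base-SI form of the farad.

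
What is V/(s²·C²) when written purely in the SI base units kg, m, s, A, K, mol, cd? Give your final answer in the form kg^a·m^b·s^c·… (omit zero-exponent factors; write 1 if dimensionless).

V = W/A (potential = power per current),
    = kg·m²·s⁻³·A⁻¹.
C = A·s = s·A (charge = current × time).
So C⁻² = s⁻²·A⁻².
Combining: s⁻²·V·C⁻² = s⁻² · (kg·m²·s⁻³·A⁻¹) · (s⁻²·A⁻²) = kg·m²·s⁻⁷·A⁻³.

kg·m²·s⁻⁷·A⁻³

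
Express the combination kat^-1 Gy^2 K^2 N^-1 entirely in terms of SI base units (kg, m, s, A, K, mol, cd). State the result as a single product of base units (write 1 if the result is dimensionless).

kg⁻¹·m³·s⁻¹·K²·mol⁻¹

kat = mol/s = s⁻¹·mol (catalytic activity).
So kat⁻¹ = s·mol⁻¹.
Gy = J/kg (absorbed dose = energy per mass),
    = m²·s⁻².
So Gy² = m⁴·s⁻⁴.
N = kg·m/s² = kg·m·s⁻² (force = mass × acceleration).
So N⁻¹ = kg⁻¹·m⁻¹·s².
Combining: kat⁻¹·Gy²·K²·N⁻¹ = (s·mol⁻¹) · (m⁴·s⁻⁴) · K² · (kg⁻¹·m⁻¹·s²) = kg⁻¹·m³·s⁻¹·K²·mol⁻¹.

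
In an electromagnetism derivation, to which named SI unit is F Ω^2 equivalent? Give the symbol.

H

F = C/V (capacitance = charge per voltage),
    = A·s/(kg·m²·s⁻³·A⁻¹) (substituting C and V),
    = kg⁻¹·m⁻²·s⁴·A².
Ω = V/A (resistance = voltage per current),
    = kg·m²·s⁻³·A⁻².
So Ω² = kg²·m⁴·s⁻⁶·A⁻⁴.
Combining: F·Ω² = (kg⁻¹·m⁻²·s⁴·A²) · (kg²·m⁴·s⁻⁶·A⁻⁴) = kg·m²·s⁻²·A⁻².
kg·m²·s⁻²·A⁻² is the base-SI form of the henry.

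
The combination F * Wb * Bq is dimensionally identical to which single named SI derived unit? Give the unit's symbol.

C

F = C/V (capacitance = charge per voltage),
    = A·s/(kg·m²·s⁻³·A⁻¹) (substituting C and V),
    = kg⁻¹·m⁻²·s⁴·A².
Wb = V·s (flux: a volt is a weber per second),
    = kg·m²·s⁻²·A⁻¹.
Bq = 1/s = s⁻¹ (activity is decays per second).
Combining: F·Wb·Bq = (kg⁻¹·m⁻²·s⁴·A²) · (kg·m²·s⁻²·A⁻¹) · s⁻¹ = s·A.
s·A is the base-SI form of the coulomb.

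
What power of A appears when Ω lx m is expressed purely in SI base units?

-2

Ω = V/A (resistance = voltage per current),
    = kg·m²·s⁻³·A⁻².
lx = lm/m² (illuminance = luminous flux per area),
    = m⁻²·cd.
Combining: Ω·lx·m = (kg·m²·s⁻³·A⁻²) · (m⁻²·cd) · m = kg·m·s⁻³·A⁻²·cd.
The exponent of A is -2.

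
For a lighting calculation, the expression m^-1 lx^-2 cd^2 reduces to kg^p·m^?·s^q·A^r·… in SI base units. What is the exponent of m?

3

lx = m⁻²·cd.
So lx⁻² = m⁴·cd⁻².
Combining: m⁻¹·lx⁻²·cd² = m⁻¹ · (m⁴·cd⁻²) · cd² = m³.
The exponent of m is 3.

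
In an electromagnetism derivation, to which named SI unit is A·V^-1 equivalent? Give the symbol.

S

V = W/A (potential = power per current),
    = kg·m²·s⁻³·A⁻¹.
So V⁻¹ = kg⁻¹·m⁻²·s³·A.
Combining: A·V⁻¹ = A · (kg⁻¹·m⁻²·s³·A) = kg⁻¹·m⁻²·s³·A².
kg⁻¹·m⁻²·s³·A² is the base-SI form of the siemens.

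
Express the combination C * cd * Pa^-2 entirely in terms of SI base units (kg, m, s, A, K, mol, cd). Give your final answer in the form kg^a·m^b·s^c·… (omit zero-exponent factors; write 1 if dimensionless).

C = A·s = s·A (charge = current × time).
Pa = N/m² (pressure = force per area),
    = kg·m⁻¹·s⁻².
So Pa⁻² = kg⁻²·m²·s⁴.
Combining: C·cd·Pa⁻² = (s·A) · cd · (kg⁻²·m²·s⁴) = kg⁻²·m²·s⁵·A·cd.

kg⁻²·m²·s⁵·A·cd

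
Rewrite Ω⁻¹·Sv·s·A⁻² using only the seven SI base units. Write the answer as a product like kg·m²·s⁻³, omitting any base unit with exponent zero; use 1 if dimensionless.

Ω = V/A (resistance = voltage per current),
    = kg·m²·s⁻³·A⁻².
So Ω⁻¹ = kg⁻¹·m⁻²·s³·A².
Sv = J/kg (equivalent dose = energy per mass),
    = m²·s⁻².
Combining: Ω⁻¹·Sv·s·A⁻² = (kg⁻¹·m⁻²·s³·A²) · (m²·s⁻²) · s · A⁻² = kg⁻¹·s².

kg⁻¹·s²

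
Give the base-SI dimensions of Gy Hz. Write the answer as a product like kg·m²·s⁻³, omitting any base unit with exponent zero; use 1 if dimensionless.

m²·s⁻³

Gy = m²·s⁻².
Hz = s⁻¹.
Combining: Gy·Hz = (m²·s⁻²) · s⁻¹ = m²·s⁻³.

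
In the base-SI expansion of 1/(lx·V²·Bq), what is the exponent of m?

-2

lx = m⁻²·cd.
So lx⁻¹ = m²·cd⁻¹.
V = kg·m²·s⁻³·A⁻¹.
So V⁻² = kg⁻²·m⁻⁴·s⁶·A².
Bq = s⁻¹.
So Bq⁻¹ = s.
Combining: lx⁻¹·V⁻²·Bq⁻¹ = (m²·cd⁻¹) · (kg⁻²·m⁻⁴·s⁶·A²) · s = kg⁻²·m⁻²·s⁷·A²·cd⁻¹.
The exponent of m is -2.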